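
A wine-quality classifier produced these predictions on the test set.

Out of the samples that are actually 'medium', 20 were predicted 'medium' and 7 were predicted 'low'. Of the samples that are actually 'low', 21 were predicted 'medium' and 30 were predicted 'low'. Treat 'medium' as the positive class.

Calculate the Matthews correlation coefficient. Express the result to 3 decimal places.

MCC = (TP·TN − FP·FN) / √((TP+FP)(TP+FN)(TN+FP)(TN+FN))
Numerator = 20·30 − 21·7 = 453
Denominator = √(41·27·51·37) = √2088909 = 1445.3058
MCC = 453 / 1445.3058 = 0.313

0.313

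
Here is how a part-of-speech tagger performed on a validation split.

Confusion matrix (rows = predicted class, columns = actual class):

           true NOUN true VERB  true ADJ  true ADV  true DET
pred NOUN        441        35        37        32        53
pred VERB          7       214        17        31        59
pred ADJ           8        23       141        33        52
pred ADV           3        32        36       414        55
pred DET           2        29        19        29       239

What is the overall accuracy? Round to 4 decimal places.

Accuracy = trace / total = (441+214+141+414+239=1449) / 2041 = 1449/2041 = 0.7099

0.7099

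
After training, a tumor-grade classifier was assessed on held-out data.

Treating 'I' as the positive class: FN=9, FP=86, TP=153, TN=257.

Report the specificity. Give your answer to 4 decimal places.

0.7493

Specificity = TN/(TN+FP) = 257/(257+86) = 0.7493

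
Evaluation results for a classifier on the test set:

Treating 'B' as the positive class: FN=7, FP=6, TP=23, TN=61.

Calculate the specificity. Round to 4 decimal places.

0.9104

Specificity = TN/(TN+FP) = 61/(61+6) = 0.9104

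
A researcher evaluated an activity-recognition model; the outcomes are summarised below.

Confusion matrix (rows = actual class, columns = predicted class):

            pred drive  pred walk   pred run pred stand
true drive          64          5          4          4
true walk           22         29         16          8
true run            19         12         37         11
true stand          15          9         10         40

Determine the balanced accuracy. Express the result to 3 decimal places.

0.557

Balanced accuracy = mean of per-class recall.
  drive: recall = 64/77 = 0.8312
  walk: recall = 29/75 = 0.3867
  run: recall = 37/79 = 0.4684
  stand: recall = 40/74 = 0.5405
Mean = (0.8312 + 0.3867 + 0.4684 + 0.5405) / 4 = 0.557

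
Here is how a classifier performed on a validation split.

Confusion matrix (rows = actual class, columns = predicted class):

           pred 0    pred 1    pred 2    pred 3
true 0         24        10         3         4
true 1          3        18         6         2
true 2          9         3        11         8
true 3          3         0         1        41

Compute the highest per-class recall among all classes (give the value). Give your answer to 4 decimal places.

Per-class recall (TP/(TP+FN)):
  0: TP=24, FN=10+3+4=17 → 24/41 = 0.58537
  1: TP=18, FN=3+6+2=11 → 18/29 = 0.62069
  2: TP=11, FN=9+3+8=20 → 11/31 = 0.35484
  3: TP=41, FN=3+0+1=4 → 41/45 = 0.91111
Highest is class '3' with recall = 0.9111.

0.9111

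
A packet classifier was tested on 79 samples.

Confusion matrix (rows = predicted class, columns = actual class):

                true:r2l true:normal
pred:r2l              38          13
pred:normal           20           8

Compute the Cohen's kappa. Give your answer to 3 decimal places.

0.033

Observed agreement pₒ = trace/N = 46/79 = 0.5823
Expected agreement pₑ = Σ (rowᵢ·colᵢ)/N² = (58·51 + 21·28)/79² = 0.5682
κ = (pₒ − pₑ)/(1 − pₑ) = (0.5823 − 0.5682)/(1 − 0.5682) = 0.033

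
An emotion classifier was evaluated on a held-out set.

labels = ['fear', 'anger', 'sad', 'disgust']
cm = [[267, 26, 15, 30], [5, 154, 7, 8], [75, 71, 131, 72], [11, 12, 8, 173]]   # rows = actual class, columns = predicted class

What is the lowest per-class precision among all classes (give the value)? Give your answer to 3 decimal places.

0.586

Per-class precision (TP/(TP+FP)):
  fear: TP=267, FP=5+75+11=91 → 267/358 = 0.7458
  anger: TP=154, FP=26+71+12=109 → 154/263 = 0.5856
  sad: TP=131, FP=15+7+8=30 → 131/161 = 0.8137
  disgust: TP=173, FP=30+8+72=110 → 173/283 = 0.6113
Lowest is class 'anger' with precision = 0.586.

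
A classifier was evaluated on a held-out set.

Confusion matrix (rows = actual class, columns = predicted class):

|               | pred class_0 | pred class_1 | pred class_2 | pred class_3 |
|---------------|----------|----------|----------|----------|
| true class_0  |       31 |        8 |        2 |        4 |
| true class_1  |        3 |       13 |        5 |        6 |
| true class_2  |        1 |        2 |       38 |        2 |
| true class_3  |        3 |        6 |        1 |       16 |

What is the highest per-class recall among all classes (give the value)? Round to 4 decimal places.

Per-class recall (TP/(TP+FN)):
  class_0: TP=31, FN=8+2+4=14 → 31/45 = 0.68889
  class_1: TP=13, FN=3+5+6=14 → 13/27 = 0.48148
  class_2: TP=38, FN=1+2+2=5 → 38/43 = 0.88372
  class_3: TP=16, FN=3+6+1=10 → 16/26 = 0.61538
Highest is class 'class_2' with recall = 0.8837.

0.8837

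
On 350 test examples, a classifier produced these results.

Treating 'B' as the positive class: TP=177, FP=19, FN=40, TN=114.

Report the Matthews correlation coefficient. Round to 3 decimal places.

MCC = (TP·TN − FP·FN) / √((TP+FP)(TP+FN)(TN+FP)(TN+FN))
Numerator = 177·114 − 19·40 = 19418
Denominator = √(196·217·133·154) = √871140424 = 29515.0881
MCC = 19418 / 29515.0881 = 0.658

0.658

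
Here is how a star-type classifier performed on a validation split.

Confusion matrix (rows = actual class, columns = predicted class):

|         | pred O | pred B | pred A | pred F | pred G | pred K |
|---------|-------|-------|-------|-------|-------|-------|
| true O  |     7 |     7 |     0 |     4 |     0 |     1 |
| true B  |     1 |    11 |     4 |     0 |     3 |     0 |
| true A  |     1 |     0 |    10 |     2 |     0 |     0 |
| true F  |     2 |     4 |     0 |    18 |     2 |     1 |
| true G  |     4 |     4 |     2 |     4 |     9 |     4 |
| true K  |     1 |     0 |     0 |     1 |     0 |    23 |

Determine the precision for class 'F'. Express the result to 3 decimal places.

Treat 'F' as positive and all other classes as negative.
precision = TP/(TP+FP).
F: TP=18, FP=4+0+2+4+1=11 → 18/29 = 0.6207

0.621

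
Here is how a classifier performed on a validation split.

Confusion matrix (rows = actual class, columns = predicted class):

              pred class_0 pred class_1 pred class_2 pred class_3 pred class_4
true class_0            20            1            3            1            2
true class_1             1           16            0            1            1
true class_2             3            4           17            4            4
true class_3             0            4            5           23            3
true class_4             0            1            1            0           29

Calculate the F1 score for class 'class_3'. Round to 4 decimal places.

0.7188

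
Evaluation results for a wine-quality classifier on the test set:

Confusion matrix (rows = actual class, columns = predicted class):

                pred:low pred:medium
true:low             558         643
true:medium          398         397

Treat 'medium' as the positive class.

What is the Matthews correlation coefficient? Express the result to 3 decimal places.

-0.035

MCC = (TP·TN − FP·FN) / √((TP+FP)(TP+FN)(TN+FP)(TN+FN))
Numerator = 397·558 − 643·398 = -34388
Denominator = √(1040·795·1201·956) = √949295380800 = 974317.9054
MCC = -34388 / 974317.9054 = -0.035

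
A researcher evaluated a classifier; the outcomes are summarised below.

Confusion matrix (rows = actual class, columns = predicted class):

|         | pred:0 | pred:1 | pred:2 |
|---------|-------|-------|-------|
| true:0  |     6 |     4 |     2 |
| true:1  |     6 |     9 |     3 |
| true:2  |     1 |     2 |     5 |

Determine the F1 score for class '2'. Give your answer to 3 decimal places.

Take TP from the diagonal, FP from the rest of the '2' prediction marginal, FN from the rest of the '2' actual marginal.
F1 score = 2·TP/(2·TP+FP+FN).
2: TP=5, FP=2+3=5, FN=1+2=3 → 10/18 = 0.5556

0.556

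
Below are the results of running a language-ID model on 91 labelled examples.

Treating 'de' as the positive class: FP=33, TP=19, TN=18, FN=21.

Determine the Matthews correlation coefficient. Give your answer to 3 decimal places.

MCC = (TP·TN − FP·FN) / √((TP+FP)(TP+FN)(TN+FP)(TN+FN))
Numerator = 19·18 − 33·21 = -351
Denominator = √(52·40·51·39) = √4137120 = 2033.9912
MCC = -351 / 2033.9912 = -0.173

-0.173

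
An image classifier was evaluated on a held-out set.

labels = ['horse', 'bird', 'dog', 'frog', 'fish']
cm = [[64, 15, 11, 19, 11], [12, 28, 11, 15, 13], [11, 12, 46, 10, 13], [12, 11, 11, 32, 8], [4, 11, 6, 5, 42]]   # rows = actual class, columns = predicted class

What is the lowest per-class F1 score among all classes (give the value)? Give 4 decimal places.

0.3590

Per-class F1 score (2·TP/(2·TP+FP+FN)):
  horse: TP=64, FP=12+11+12+4=39, FN=15+11+19+11=56 → 128/223 = 0.57399
  bird: TP=28, FP=15+12+11+11=49, FN=12+11+15+13=51 → 56/156 = 0.35897
  dog: TP=46, FP=11+11+11+6=39, FN=11+12+10+13=46 → 92/177 = 0.51977
  frog: TP=32, FP=19+15+10+5=49, FN=12+11+11+8=42 → 64/155 = 0.41290
  fish: TP=42, FP=11+13+13+8=45, FN=4+11+6+5=26 → 84/155 = 0.54194
Lowest is class 'bird' with F1 score = 0.3590.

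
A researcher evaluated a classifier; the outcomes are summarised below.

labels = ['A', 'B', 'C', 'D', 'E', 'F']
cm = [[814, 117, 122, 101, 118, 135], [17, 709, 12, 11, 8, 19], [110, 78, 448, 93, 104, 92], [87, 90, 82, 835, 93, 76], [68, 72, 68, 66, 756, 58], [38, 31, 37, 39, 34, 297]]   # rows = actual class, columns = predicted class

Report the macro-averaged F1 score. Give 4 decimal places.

Per-class F1 score (2·TP/(2·TP+FP+FN)):
  A: TP=814, FP=17+110+87+68+38=320, FN=117+122+101+118+135=593 → 1628/2541 = 0.64069
  B: TP=709, FP=117+78+90+72+31=388, FN=17+12+11+8+19=67 → 1418/1873 = 0.75707
  C: TP=448, FP=122+12+82+68+37=321, FN=110+78+93+104+92=477 → 896/1694 = 0.52893
  D: TP=835, FP=101+11+93+66+39=310, FN=87+90+82+93+76=428 → 1670/2408 = 0.69352
  E: TP=756, FP=118+8+104+93+34=357, FN=68+72+68+66+58=332 → 1512/2201 = 0.68696
  F: TP=297, FP=135+19+92+76+58=380, FN=38+31+37+39+34=179 → 594/1153 = 0.51518
Macro-F1 score = mean = (0.64069 + 0.75707 + 0.52893 + 0.69352 + 0.68696 + 0.51518) / 6 = 0.6371

0.6371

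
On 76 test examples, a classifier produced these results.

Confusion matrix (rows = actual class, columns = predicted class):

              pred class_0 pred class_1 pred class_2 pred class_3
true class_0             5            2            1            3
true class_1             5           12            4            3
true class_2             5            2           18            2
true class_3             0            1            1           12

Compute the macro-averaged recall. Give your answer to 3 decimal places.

0.620

Per-class recall (TP/(TP+FN)):
  class_0: TP=5, FN=2+1+3=6 → 5/11 = 0.4545
  class_1: TP=12, FN=5+4+3=12 → 12/24 = 0.5000
  class_2: TP=18, FN=5+2+2=9 → 18/27 = 0.6667
  class_3: TP=12, FN=0+1+1=2 → 12/14 = 0.8571
Macro-recall = mean = (0.4545 + 0.5000 + 0.6667 + 0.8571) / 4 = 0.620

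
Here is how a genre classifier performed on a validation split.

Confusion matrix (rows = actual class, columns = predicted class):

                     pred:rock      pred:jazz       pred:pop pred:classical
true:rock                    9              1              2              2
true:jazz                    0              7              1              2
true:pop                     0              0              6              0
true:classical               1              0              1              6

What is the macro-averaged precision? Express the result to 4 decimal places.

Per-class precision (TP/(TP+FP)):
  rock: TP=9, FP=0+0+1=1 → 9/10 = 0.90000
  jazz: TP=7, FP=1+0+0=1 → 7/8 = 0.87500
  pop: TP=6, FP=2+1+1=4 → 6/10 = 0.60000
  classical: TP=6, FP=2+2+0=4 → 6/10 = 0.60000
Macro-precision = mean = (0.90000 + 0.87500 + 0.60000 + 0.60000) / 4 = 0.7438

0.7438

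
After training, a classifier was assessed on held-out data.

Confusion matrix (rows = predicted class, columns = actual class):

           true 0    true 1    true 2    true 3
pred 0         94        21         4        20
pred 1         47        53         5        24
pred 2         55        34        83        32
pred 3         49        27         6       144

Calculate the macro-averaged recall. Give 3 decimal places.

Per-class recall (TP/(TP+FN)):
  0: TP=94, FN=47+55+49=151 → 94/245 = 0.3837
  1: TP=53, FN=21+34+27=82 → 53/135 = 0.3926
  2: TP=83, FN=4+5+6=15 → 83/98 = 0.8469
  3: TP=144, FN=20+24+32=76 → 144/220 = 0.6545
Macro-recall = mean = (0.3837 + 0.3926 + 0.8469 + 0.6545) / 4 = 0.569

0.569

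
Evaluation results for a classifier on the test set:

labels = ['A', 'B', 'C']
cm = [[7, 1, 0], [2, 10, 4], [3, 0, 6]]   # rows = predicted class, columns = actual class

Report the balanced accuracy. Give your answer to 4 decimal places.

Balanced accuracy = mean of per-class recall.
  A: recall = 7/12 = 0.58333
  B: recall = 10/11 = 0.90909
  C: recall = 6/10 = 0.60000
Mean = (0.58333 + 0.90909 + 0.60000) / 3 = 0.6975

0.6975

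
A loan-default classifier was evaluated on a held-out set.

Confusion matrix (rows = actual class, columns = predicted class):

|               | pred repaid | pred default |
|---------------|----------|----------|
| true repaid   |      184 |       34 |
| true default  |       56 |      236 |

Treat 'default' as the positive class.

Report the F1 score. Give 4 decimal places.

Precision = TP/(TP+FP) = 236/270 = 0.8741
Recall = TP/(TP+FN) = 236/292 = 0.8082
F1 = 2·TP/(2·TP+FP+FN) = 472/562 = 0.8399

0.8399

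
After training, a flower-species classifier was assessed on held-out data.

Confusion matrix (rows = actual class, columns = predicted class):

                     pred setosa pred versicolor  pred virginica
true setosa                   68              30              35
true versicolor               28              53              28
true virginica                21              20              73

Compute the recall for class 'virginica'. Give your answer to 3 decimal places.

Take TP from the diagonal, FP from the rest of the 'virginica' prediction marginal, FN from the rest of the 'virginica' actual marginal.
recall = TP/(TP+FN).
virginica: TP=73, FN=21+20=41 → 73/114 = 0.6404

0.640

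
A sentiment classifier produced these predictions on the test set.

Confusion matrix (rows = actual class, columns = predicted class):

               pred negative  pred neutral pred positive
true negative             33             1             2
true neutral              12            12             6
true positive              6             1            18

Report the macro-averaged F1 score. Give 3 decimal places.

0.670

Per-class F1 score (2·TP/(2·TP+FP+FN)):
  negative: TP=33, FP=12+6=18, FN=1+2=3 → 66/87 = 0.7586
  neutral: TP=12, FP=1+1=2, FN=12+6=18 → 24/44 = 0.5455
  positive: TP=18, FP=2+6=8, FN=6+1=7 → 36/51 = 0.7059
Macro-F1 score = mean = (0.7586 + 0.5455 + 0.7059) / 3 = 0.670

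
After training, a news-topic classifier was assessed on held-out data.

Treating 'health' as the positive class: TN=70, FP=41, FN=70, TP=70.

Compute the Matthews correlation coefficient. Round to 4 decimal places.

MCC = (TP·TN − FP·FN) / √((TP+FP)(TP+FN)(TN+FP)(TN+FN))
Numerator = 70·70 − 41·70 = 2030
Denominator = √(111·140·111·140) = √241491600 = 15540.0000
MCC = 2030 / 15540.0000 = 0.1306

0.1306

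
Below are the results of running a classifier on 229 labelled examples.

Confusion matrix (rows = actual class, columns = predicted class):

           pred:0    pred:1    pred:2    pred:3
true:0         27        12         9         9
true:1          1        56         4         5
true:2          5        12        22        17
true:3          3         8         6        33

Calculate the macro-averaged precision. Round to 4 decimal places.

Per-class precision (TP/(TP+FP)):
  0: TP=27, FP=1+5+3=9 → 27/36 = 0.75000
  1: TP=56, FP=12+12+8=32 → 56/88 = 0.63636
  2: TP=22, FP=9+4+6=19 → 22/41 = 0.53659
  3: TP=33, FP=9+5+17=31 → 33/64 = 0.51563
Macro-precision = mean = (0.75000 + 0.63636 + 0.53659 + 0.51563) / 4 = 0.6096

0.6096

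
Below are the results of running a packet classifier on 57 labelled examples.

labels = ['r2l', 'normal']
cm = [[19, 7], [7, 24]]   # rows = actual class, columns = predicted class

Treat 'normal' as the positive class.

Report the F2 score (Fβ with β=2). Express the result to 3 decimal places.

0.774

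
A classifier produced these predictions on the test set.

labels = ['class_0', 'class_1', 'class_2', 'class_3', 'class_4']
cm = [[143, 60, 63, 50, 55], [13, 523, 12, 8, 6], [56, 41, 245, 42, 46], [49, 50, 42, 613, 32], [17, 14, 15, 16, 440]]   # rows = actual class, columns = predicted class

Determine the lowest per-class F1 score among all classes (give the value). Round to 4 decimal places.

0.4407

Per-class F1 score (2·TP/(2·TP+FP+FN)):
  class_0: TP=143, FP=13+56+49+17=135, FN=60+63+50+55=228 → 286/649 = 0.44068
  class_1: TP=523, FP=60+41+50+14=165, FN=13+12+8+6=39 → 1046/1250 = 0.83680
  class_2: TP=245, FP=63+12+42+15=132, FN=56+41+42+46=185 → 490/807 = 0.60719
  class_3: TP=613, FP=50+8+42+16=116, FN=49+50+42+32=173 → 1226/1515 = 0.80924
  class_4: TP=440, FP=55+6+46+32=139, FN=17+14+15+16=62 → 880/1081 = 0.81406
Lowest is class 'class_0' with F1 score = 0.4407.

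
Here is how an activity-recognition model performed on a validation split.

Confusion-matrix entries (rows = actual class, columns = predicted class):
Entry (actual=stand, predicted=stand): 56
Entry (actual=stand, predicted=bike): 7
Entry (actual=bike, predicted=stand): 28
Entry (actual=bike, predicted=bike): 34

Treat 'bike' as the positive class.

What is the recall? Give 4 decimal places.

0.5484

Recall = TP/(TP+FN) = 34/(34+28) = 34/62 = 0.5484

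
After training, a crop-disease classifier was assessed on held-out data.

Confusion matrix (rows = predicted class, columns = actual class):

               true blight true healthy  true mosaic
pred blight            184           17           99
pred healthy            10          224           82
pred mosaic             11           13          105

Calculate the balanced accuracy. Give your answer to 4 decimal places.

Balanced accuracy = mean of per-class recall.
  blight: recall = 184/205 = 0.89756
  healthy: recall = 224/254 = 0.88189
  mosaic: recall = 105/286 = 0.36713
Mean = (0.89756 + 0.88189 + 0.36713) / 3 = 0.7155

0.7155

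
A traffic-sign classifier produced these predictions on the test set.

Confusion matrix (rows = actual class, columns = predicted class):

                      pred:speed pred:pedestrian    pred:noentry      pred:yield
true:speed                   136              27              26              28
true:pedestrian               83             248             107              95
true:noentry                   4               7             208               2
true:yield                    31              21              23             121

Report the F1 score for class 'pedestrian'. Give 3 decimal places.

0.593

One-vs-rest for 'pedestrian': TP = diagonal; FP = other classes predicted 'pedestrian'; FN = 'pedestrian' predicted as other.
F1 score = 2·TP/(2·TP+FP+FN).
pedestrian: TP=248, FP=27+7+21=55, FN=83+107+95=285 → 496/836 = 0.5933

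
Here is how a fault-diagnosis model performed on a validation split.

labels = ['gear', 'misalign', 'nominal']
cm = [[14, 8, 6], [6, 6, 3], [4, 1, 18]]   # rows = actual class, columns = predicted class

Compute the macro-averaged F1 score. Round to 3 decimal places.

Per-class F1 score (2·TP/(2·TP+FP+FN)):
  gear: TP=14, FP=6+4=10, FN=8+6=14 → 28/52 = 0.5385
  misalign: TP=6, FP=8+1=9, FN=6+3=9 → 12/30 = 0.4000
  nominal: TP=18, FP=6+3=9, FN=4+1=5 → 36/50 = 0.7200
Macro-F1 score = mean = (0.5385 + 0.4000 + 0.7200) / 3 = 0.553

0.553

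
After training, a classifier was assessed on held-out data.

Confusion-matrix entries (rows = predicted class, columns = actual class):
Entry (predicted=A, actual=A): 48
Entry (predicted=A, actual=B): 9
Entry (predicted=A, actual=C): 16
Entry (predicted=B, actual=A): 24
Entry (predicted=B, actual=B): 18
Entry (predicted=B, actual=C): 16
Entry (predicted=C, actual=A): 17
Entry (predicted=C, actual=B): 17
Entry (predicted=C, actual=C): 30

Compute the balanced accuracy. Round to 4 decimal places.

0.4774

Balanced accuracy = mean of per-class recall.
  A: recall = 48/89 = 0.53933
  B: recall = 18/44 = 0.40909
  C: recall = 30/62 = 0.48387
Mean = (0.53933 + 0.40909 + 0.48387) / 3 = 0.4774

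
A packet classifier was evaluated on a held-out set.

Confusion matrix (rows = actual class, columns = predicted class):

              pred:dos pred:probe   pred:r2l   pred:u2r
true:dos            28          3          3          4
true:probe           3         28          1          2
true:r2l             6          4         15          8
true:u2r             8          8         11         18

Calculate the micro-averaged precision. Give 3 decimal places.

Micro-averaging pools counts across classes: ΣTP=89, ΣFP=61, ΣFN=61.
Micro-precision = TP/(TP+FP) on pooled counts = 0.593 (equals overall accuracy in single-label multiclass).

0.593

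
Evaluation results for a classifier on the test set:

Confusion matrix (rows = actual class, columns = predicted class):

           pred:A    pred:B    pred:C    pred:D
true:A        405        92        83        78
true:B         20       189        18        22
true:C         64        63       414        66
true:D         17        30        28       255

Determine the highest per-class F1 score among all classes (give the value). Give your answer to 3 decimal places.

Per-class F1 score (2·TP/(2·TP+FP+FN)):
  A: TP=405, FP=20+64+17=101, FN=92+83+78=253 → 810/1164 = 0.6959
  B: TP=189, FP=92+63+30=185, FN=20+18+22=60 → 378/623 = 0.6067
  C: TP=414, FP=83+18+28=129, FN=64+63+66=193 → 828/1150 = 0.7200
  D: TP=255, FP=78+22+66=166, FN=17+30+28=75 → 510/751 = 0.6791
Highest is class 'C' with F1 score = 0.720.

0.720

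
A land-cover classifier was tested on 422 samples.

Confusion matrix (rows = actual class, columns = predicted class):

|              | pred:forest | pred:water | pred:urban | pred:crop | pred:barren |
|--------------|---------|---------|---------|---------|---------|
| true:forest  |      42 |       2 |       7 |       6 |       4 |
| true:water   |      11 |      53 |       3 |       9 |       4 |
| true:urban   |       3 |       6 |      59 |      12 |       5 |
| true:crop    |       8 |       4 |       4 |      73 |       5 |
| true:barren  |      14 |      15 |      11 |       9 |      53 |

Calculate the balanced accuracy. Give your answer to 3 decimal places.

0.668

Balanced accuracy = mean of per-class recall.
  forest: recall = 42/61 = 0.6885
  water: recall = 53/80 = 0.6625
  urban: recall = 59/85 = 0.6941
  crop: recall = 73/94 = 0.7766
  barren: recall = 53/102 = 0.5196
Mean = (0.6885 + 0.6625 + 0.6941 + 0.7766 + 0.5196) / 5 = 0.668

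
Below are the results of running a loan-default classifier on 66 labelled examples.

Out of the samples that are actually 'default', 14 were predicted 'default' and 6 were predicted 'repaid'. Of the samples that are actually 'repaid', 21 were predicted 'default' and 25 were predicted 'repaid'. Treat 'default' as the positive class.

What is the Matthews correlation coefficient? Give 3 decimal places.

MCC = (TP·TN − FP·FN) / √((TP+FP)(TP+FN)(TN+FP)(TN+FN))
Numerator = 14·25 − 21·6 = 224
Denominator = √(35·20·46·31) = √998200 = 999.0996
MCC = 224 / 999.0996 = 0.224

0.224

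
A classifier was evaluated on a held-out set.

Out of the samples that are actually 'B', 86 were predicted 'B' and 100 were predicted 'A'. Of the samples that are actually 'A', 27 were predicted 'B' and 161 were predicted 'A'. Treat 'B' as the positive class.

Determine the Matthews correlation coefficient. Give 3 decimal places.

0.347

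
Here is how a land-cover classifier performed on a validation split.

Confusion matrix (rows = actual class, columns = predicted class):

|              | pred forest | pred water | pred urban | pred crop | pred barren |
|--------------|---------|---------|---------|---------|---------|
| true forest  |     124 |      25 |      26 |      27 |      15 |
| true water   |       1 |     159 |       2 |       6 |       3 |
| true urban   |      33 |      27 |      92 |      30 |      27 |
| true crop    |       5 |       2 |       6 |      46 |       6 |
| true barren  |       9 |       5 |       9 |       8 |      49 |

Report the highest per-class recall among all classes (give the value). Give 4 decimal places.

Per-class recall (TP/(TP+FN)):
  forest: TP=124, FN=25+26+27+15=93 → 124/217 = 0.57143
  water: TP=159, FN=1+2+6+3=12 → 159/171 = 0.92982
  urban: TP=92, FN=33+27+30+27=117 → 92/209 = 0.44019
  crop: TP=46, FN=5+2+6+6=19 → 46/65 = 0.70769
  barren: TP=49, FN=9+5+9+8=31 → 49/80 = 0.61250
Highest is class 'water' with recall = 0.9298.

0.9298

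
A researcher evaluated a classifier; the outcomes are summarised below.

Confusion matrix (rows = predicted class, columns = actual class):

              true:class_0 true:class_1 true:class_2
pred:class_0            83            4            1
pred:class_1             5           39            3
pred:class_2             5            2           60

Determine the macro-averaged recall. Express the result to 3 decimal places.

Per-class recall (TP/(TP+FN)):
  class_0: TP=83, FN=5+5=10 → 83/93 = 0.8925
  class_1: TP=39, FN=4+2=6 → 39/45 = 0.8667
  class_2: TP=60, FN=1+3=4 → 60/64 = 0.9375
Macro-recall = mean = (0.8925 + 0.8667 + 0.9375) / 3 = 0.899

0.899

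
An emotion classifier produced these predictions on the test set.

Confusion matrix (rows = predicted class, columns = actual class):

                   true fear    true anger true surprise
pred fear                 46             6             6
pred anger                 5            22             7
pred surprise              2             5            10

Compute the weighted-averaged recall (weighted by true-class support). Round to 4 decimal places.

0.7156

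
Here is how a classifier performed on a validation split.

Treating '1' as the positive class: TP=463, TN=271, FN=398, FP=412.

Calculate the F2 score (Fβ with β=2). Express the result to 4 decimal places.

0.5360

Fβ = (1+β²)·TP / ((1+β²)·TP + β²·FN + FP), with β²=4
= 5·463 / (5·463 + 4·398 + 412) = 0.5360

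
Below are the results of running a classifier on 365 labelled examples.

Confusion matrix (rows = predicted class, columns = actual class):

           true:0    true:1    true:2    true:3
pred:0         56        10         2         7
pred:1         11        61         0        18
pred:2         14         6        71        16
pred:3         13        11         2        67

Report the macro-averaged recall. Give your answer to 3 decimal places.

0.714

Per-class recall (TP/(TP+FN)):
  0: TP=56, FN=11+14+13=38 → 56/94 = 0.5957
  1: TP=61, FN=10+6+11=27 → 61/88 = 0.6932
  2: TP=71, FN=2+0+2=4 → 71/75 = 0.9467
  3: TP=67, FN=7+18+16=41 → 67/108 = 0.6204
Macro-recall = mean = (0.5957 + 0.6932 + 0.9467 + 0.6204) / 4 = 0.714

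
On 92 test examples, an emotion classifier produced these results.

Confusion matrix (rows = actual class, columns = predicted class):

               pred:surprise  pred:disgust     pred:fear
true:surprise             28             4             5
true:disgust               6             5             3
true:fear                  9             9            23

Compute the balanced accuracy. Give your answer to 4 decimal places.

0.5583

Balanced accuracy = mean of per-class recall.
  surprise: recall = 28/37 = 0.75676
  disgust: recall = 5/14 = 0.35714
  fear: recall = 23/41 = 0.56098
Mean = (0.75676 + 0.35714 + 0.56098) / 3 = 0.5583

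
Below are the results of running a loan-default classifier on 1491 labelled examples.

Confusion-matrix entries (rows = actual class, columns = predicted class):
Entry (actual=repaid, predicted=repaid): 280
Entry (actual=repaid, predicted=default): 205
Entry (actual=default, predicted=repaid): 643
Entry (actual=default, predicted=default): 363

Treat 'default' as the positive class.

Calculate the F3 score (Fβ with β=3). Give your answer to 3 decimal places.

0.377

Fβ = (1+β²)·TP / ((1+β²)·TP + β²·FN + FP), with β²=9
= 10·363 / (10·363 + 9·643 + 205) = 0.377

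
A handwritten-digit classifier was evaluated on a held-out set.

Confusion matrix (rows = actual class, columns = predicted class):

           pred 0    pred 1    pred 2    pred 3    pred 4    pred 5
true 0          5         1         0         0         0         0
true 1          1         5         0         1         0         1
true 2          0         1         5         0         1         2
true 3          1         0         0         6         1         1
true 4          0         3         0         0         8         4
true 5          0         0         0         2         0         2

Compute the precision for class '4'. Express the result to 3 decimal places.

0.800

One-vs-rest for '4': TP = diagonal; FP = other classes predicted '4'; FN = '4' predicted as other.
precision = TP/(TP+FP).
4: TP=8, FP=0+0+1+1+0=2 → 8/10 = 0.8000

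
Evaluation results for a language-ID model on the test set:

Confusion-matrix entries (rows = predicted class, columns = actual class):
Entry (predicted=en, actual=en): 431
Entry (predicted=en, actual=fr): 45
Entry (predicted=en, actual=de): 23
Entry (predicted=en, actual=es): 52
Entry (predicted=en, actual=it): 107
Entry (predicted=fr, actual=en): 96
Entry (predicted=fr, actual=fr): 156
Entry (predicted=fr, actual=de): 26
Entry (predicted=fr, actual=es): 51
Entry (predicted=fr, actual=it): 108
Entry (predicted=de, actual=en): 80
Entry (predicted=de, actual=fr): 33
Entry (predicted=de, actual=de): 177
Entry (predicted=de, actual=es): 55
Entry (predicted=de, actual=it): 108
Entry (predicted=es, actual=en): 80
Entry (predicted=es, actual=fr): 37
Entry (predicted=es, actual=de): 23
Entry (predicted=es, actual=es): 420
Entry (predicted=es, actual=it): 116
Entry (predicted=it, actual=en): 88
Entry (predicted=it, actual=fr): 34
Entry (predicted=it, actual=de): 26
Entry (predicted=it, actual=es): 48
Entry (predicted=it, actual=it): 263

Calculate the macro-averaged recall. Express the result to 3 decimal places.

Per-class recall (TP/(TP+FN)):
  en: TP=431, FN=96+80+80+88=344 → 431/775 = 0.5561
  fr: TP=156, FN=45+33+37+34=149 → 156/305 = 0.5115
  de: TP=177, FN=23+26+23+26=98 → 177/275 = 0.6436
  es: TP=420, FN=52+51+55+48=206 → 420/626 = 0.6709
  it: TP=263, FN=107+108+108+116=439 → 263/702 = 0.3746
Macro-recall = mean = (0.5561 + 0.5115 + 0.6436 + 0.6709 + 0.3746) / 5 = 0.551

0.551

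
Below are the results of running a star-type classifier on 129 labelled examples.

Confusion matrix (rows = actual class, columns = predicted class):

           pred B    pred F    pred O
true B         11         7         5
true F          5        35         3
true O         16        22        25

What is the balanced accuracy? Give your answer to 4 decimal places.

0.5630

Balanced accuracy = mean of per-class recall.
  B: recall = 11/23 = 0.47826
  F: recall = 35/43 = 0.81395
  O: recall = 25/63 = 0.39683
Mean = (0.47826 + 0.81395 + 0.39683) / 3 = 0.5630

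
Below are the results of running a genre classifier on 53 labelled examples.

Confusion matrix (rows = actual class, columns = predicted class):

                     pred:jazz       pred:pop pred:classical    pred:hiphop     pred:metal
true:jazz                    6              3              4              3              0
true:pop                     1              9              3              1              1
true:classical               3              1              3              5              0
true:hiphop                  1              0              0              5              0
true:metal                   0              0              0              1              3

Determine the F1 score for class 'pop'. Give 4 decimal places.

0.6429

Treat 'pop' as positive and all other classes as negative.
F1 score = 2·TP/(2·TP+FP+FN).
pop: TP=9, FP=3+1+0+0=4, FN=1+3+1+1=6 → 18/28 = 0.64286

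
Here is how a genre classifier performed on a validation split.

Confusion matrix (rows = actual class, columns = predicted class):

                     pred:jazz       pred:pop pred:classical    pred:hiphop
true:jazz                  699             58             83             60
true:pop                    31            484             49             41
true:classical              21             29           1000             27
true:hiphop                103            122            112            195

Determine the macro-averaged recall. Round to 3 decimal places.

0.718

Per-class recall (TP/(TP+FN)):
  jazz: TP=699, FN=58+83+60=201 → 699/900 = 0.7767
  pop: TP=484, FN=31+49+41=121 → 484/605 = 0.8000
  classical: TP=1000, FN=21+29+27=77 → 1000/1077 = 0.9285
  hiphop: TP=195, FN=103+122+112=337 → 195/532 = 0.3665
Macro-recall = mean = (0.7767 + 0.8000 + 0.9285 + 0.3665) / 4 = 0.718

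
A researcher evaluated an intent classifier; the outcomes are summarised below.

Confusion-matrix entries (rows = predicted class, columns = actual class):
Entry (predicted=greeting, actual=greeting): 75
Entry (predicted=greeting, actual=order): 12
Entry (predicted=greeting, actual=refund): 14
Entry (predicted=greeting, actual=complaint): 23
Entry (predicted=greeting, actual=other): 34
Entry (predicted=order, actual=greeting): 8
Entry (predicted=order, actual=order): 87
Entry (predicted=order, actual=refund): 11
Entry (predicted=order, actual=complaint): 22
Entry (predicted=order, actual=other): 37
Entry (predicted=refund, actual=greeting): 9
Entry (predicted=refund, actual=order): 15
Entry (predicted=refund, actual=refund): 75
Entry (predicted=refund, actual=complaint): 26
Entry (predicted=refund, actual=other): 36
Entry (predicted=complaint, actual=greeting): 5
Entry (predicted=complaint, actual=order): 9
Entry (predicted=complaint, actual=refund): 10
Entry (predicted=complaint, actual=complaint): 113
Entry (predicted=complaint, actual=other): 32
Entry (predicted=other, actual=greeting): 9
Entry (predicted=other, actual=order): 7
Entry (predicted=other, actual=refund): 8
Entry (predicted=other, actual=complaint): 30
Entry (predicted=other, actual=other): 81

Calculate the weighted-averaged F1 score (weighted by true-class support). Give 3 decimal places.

0.542

Per-class F1 score (2·TP/(2·TP+FP+FN)):
  greeting: TP=75, FP=12+14+23+34=83, FN=8+9+5+9=31 → 150/264 = 0.5682
  order: TP=87, FP=8+11+22+37=78, FN=12+15+9+7=43 → 174/295 = 0.5898
  refund: TP=75, FP=9+15+26+36=86, FN=14+11+10+8=43 → 150/279 = 0.5376
  complaint: TP=113, FP=5+9+10+32=56, FN=23+22+26+30=101 → 226/383 = 0.5901
  other: TP=81, FP=9+7+8+30=54, FN=34+37+36+32=139 → 162/355 = 0.4563
Weighted-F1 score = Σ (supportᵢ/N)·F1 scoreᵢ with N=788: (106/788)·0.5682 + (130/788)·0.5898 + (118/788)·0.5376 + (214/788)·0.5901 + (220/788)·0.4563 = 0.542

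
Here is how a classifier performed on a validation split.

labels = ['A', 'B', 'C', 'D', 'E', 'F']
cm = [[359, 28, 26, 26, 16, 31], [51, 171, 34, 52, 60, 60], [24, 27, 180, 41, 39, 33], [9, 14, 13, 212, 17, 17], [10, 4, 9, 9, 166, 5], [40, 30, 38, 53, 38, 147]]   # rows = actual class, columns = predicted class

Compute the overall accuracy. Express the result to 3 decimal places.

Accuracy = trace / total = (359+171+180+212+166+147=1235) / 2089 = 1235/2089 = 0.591

0.591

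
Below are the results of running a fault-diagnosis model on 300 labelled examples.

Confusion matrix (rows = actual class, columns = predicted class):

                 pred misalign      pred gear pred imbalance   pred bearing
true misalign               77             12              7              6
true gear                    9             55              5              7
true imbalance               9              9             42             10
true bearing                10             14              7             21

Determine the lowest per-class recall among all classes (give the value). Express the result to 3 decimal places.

0.404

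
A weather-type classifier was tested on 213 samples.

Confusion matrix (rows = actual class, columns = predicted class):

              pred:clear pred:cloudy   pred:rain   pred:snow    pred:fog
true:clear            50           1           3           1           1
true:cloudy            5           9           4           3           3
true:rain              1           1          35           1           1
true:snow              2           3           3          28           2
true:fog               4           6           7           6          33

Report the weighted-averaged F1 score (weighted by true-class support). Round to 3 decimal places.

0.720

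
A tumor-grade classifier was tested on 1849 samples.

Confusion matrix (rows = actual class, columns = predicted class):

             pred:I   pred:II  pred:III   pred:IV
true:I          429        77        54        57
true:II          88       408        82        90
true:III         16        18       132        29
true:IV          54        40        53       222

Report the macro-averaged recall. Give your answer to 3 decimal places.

Per-class recall (TP/(TP+FN)):
  I: TP=429, FN=77+54+57=188 → 429/617 = 0.6953
  II: TP=408, FN=88+82+90=260 → 408/668 = 0.6108
  III: TP=132, FN=16+18+29=63 → 132/195 = 0.6769
  IV: TP=222, FN=54+40+53=147 → 222/369 = 0.6016
Macro-recall = mean = (0.6953 + 0.6108 + 0.6769 + 0.6016) / 4 = 0.646

0.646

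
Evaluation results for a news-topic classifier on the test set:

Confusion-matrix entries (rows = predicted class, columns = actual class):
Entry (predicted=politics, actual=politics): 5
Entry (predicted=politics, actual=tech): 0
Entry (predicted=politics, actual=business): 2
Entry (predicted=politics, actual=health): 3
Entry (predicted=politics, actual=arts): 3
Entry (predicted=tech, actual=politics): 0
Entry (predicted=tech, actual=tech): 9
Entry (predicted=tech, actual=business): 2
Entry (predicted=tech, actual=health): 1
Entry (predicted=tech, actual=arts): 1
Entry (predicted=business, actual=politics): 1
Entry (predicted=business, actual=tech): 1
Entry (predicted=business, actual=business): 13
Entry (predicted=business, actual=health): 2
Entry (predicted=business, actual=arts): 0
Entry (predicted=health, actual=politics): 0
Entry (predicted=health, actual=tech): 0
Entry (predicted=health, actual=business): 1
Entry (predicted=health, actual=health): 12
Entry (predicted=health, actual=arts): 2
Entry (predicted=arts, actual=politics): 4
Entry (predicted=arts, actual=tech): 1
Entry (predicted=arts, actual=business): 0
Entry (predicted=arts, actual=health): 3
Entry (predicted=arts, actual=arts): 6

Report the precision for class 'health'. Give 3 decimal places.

Take TP from the diagonal, FP from the rest of the 'health' prediction marginal, FN from the rest of the 'health' actual marginal.
precision = TP/(TP+FP).
health: TP=12, FP=0+0+1+2=3 → 12/15 = 0.8000

0.800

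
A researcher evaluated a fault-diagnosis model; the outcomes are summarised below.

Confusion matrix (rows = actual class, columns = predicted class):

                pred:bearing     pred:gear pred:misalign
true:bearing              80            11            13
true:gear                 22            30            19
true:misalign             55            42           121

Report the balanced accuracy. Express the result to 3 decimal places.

0.582

Balanced accuracy = mean of per-class recall.
  bearing: recall = 80/104 = 0.7692
  gear: recall = 30/71 = 0.4225
  misalign: recall = 121/218 = 0.5550
Mean = (0.7692 + 0.4225 + 0.5550) / 3 = 0.582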